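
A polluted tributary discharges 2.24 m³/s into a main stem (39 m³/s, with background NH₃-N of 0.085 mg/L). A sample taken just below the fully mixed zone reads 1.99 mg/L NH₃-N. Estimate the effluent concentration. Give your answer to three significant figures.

35.2 mg/L

Mass balance: 39.00·0.08500 + 2.240·Cₑ = 41.24·1.990
→ Cₑ = (41.24·1.990 − 39.00·0.08500) / 2.240 = 35.16 mg/L.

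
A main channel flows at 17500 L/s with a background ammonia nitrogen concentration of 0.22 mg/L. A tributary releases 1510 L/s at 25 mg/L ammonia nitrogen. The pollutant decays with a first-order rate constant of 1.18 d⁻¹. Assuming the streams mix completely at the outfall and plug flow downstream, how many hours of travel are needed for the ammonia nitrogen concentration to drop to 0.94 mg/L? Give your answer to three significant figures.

17.2 h

Mixed concentration C = ΣQC/ΣQ = (17500·0.2200 + 1510·25.00) / 19010 = 41600/19010 = 2.188 mg/L.
2.188·exp(−k·t) = 0.94 → t = ln(2.188/0.94)/k = 61870 s = 17.19 h.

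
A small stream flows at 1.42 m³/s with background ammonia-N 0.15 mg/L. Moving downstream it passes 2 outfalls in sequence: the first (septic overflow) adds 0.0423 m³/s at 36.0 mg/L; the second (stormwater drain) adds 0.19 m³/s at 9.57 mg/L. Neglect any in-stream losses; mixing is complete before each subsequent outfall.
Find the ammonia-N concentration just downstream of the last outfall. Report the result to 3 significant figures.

After outfall 1: Q = 1.420 + 0.04230 = 1.462 m³/s; C = (1.420·0.1500 + 0.04230·36.00)/1.462 = 1.187 mg/L.
After outfall 2: Q = 1.462 + 0.1900 = 1.652 m³/s; C = (1.462·1.187 + 0.1900·9.570)/1.652 = 2.151 mg/L.

2.15 mg/L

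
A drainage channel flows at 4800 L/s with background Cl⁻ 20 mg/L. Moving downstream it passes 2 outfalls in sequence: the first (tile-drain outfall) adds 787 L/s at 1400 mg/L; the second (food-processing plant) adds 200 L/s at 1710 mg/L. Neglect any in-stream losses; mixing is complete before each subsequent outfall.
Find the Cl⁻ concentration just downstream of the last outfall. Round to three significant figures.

266 mg/L

After outfall 1: Q = 4800 + 787.0 = 5587 L/s; C = (4800·20.00 + 787.0·1400)/5587 = 214.4 mg/L.
After outfall 2: Q = 5587 + 200.0 = 5787 L/s; C = (5587·214.4 + 200.0·1710)/5787 = 266.1 mg/L.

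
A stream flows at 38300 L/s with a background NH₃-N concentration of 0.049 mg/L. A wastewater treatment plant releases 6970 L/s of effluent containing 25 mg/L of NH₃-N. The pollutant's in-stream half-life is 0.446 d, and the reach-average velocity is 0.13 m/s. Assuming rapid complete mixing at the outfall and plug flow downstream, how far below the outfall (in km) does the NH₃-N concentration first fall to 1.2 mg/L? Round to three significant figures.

Conservation of mass: C = (38300·0.04900 + 6970·25.00) / 45270 = 176100/45270 = 3.891 mg/L.
Half-life 0.446 d → k = ln 2 / 0.446 = 1.554 d⁻¹.
Set 3.891·exp(−k·t) = 1.2 → t = ln(3.891/1.2)/k = 65390 s = 18.16 h.
Distance = v·t = 0.13·65390 = 8501 m = 8.501 km.

8.50 km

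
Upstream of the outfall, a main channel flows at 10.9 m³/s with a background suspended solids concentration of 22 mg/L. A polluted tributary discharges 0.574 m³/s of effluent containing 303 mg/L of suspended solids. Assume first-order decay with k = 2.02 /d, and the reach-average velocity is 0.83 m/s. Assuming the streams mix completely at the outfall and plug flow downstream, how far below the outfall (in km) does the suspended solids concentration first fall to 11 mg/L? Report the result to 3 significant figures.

42.1 km

Conservation of mass: C = (10.90·22.00 + 0.5740·303.0) / 11.47 = 413.7/11.47 = 36.06 mg/L.
Set 36.06·exp(−k·t) = 11 → t = ln(36.06/11)/k = 50780 s = 14.11 h.
Distance = v·t = 0.83·50780 = 42150 m = 42.15 km.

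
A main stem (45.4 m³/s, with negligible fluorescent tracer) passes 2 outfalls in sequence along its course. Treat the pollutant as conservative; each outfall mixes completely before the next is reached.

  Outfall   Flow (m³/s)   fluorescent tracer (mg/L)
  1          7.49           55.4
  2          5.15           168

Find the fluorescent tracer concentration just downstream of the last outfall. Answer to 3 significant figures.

22.1 mg/L

After outfall 1: Q = 45.40 + 7.490 = 52.89 m³/s; C = (45.40·0 + 7.490·55.40)/52.89 = 7.845 mg/L.
After outfall 2: Q = 52.89 + 5.150 = 58.04 m³/s; C = (52.89·7.845 + 5.150·168.0)/58.04 = 22.06 mg/L.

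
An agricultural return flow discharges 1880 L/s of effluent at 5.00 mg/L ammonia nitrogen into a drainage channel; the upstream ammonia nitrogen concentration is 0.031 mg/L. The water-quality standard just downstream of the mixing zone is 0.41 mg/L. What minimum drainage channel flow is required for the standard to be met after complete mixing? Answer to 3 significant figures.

Set C_mix = 0.41: (Q·0.03100 + 1880·5.000) / (Q + 1880) = 0.41
→ Q = 1880·(5.000 − 0.41)/(0.41 − 0.03100) = 22770 L/s.

22800 L/s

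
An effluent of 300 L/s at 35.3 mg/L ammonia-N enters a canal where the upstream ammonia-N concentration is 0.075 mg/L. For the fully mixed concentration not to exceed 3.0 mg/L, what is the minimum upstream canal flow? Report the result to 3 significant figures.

3310 L/s

Set C_mix = 3.0: (Q·0.07500 + 300.0·35.30) / (Q + 300.0) = 3.0
→ Q = 300.0·(35.30 − 3.0)/(3.0 − 0.07500) = 3313 L/s.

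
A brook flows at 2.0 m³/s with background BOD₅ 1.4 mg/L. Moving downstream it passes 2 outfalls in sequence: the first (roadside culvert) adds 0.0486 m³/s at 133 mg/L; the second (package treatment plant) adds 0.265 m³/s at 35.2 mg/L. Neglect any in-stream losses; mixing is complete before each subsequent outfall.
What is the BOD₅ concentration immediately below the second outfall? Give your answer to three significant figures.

After outfall 1: Q = 2.000 + 0.04860 = 2.049 m³/s; C = (2.000·1.400 + 0.04860·133.0)/2.049 = 4.522 mg/L.
After outfall 2: Q = 2.049 + 0.2650 = 2.314 m³/s; C = (2.049·4.522 + 0.2650·35.20)/2.314 = 8.036 mg/L.

8.04 mg/L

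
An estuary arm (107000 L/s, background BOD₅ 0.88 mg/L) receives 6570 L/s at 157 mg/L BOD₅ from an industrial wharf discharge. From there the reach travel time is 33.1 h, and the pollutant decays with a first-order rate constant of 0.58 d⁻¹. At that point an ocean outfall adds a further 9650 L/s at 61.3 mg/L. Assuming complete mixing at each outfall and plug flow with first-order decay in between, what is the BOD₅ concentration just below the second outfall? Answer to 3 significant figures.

Mass balance: C = (107000·0.8800 + 6570·157.0) / 113600 = 1126000/113600 = 9.912 mg/L; combined flow 113600 L/s.
Decay over the reach: 9.912·exp(−kt) = 9.912·0.4494 = 4.454 mg/L.
At the second outfall, C = (113600·4.454 + 9650·61.30) / (113600 + 9650) = 8.906 mg/L.

8.91 mg/L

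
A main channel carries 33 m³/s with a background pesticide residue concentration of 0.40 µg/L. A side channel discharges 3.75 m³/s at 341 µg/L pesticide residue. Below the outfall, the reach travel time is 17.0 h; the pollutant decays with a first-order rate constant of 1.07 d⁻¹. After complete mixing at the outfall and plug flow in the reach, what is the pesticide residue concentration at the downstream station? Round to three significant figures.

16.5 µg/L

Mass balance: C = (33.00·0.4000 + 3.750·341.0) / 36.75 = 1292/36.75 = 35.16 µg/L.
Applying C = C₀e^(−kt): 35.16 × 0.4686 = 16.48 µg/L.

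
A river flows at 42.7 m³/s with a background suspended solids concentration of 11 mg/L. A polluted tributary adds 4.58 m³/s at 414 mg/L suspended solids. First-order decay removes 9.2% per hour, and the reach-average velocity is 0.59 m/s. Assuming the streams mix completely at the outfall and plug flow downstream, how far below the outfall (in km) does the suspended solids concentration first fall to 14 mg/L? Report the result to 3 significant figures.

Conservation of mass: C = (42.70·11.00 + 4.580·414.0) / 47.28 = 2366/47.28 = 50.04 mg/L.
9.2%/h lost → k = −ln(1 − 0.092) = 0.09651 h⁻¹.
Set 50.04·exp(−k·t) = 14 → t = ln(50.04/14)/k = 47510 s = 13.20 h.
Distance = v·t = 0.59·47510 = 28030 m = 28.03 km.

28.0 km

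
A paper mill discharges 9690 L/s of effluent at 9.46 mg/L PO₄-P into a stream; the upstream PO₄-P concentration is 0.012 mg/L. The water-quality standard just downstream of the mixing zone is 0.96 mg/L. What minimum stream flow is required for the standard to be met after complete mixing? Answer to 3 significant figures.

Set C_mix = 0.96: (Q·0.01200 + 9690·9.460) / (Q + 9690) = 0.96
→ Q = 9690·(9.460 − 0.96)/(0.96 − 0.01200) = 86880 L/s.

86900 L/s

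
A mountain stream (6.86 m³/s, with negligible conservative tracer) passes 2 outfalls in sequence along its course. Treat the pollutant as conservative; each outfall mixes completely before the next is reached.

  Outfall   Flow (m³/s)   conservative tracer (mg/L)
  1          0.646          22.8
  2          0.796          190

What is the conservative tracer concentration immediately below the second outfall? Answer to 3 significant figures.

20.0 mg/L

Outfall 1: combined Q = 7.506 m³/s; C = (6.860·0 + 0.6460·22.80)/7.506 = 1.962 mg/L.
Outfall 2: combined Q = 8.302 m³/s; C = (7.506·1.962 + 0.7960·190.0)/8.302 = 19.99 mg/L.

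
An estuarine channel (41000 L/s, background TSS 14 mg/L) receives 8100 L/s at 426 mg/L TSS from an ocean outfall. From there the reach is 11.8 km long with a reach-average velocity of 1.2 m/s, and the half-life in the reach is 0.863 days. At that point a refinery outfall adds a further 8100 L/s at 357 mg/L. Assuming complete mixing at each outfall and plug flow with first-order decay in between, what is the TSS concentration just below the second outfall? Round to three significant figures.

115 mg/L

Mass balance: C = (41000·14.00 + 8100·426.0) / 49100 = 4025000/49100 = 81.97 mg/L; combined flow 49100 L/s.
Travel time t = 11.8·1000 / 1.2 = 9833 s = 2.731 h.
Half-life 0.863 d → k = ln 2 / 0.863 = 0.8032 d⁻¹.
First-order decay: C = 81.97·exp(−k·t) = 81.97·0.9126 = 74.81 mg/L.
At the second outfall, C = (49100·74.81 + 8100·357.0) / (49100 + 8100) = 114.8 mg/L.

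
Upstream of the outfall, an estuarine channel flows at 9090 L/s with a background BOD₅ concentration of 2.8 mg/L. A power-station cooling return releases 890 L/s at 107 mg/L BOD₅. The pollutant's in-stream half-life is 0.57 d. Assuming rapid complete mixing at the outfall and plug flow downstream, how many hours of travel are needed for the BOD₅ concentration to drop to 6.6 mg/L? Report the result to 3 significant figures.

12.0 h

Mixed concentration C = ΣQC/ΣQ = (9090·2.800 + 890.0·107.0) / 9980 = 120700/9980 = 12.09 mg/L.
Half-life 0.57 d → k = ln 2 / 0.57 = 1.216 d⁻¹.
12.09·exp(−k·t) = 6.6 → t = ln(12.09/6.6)/k = 43020 s = 11.95 h.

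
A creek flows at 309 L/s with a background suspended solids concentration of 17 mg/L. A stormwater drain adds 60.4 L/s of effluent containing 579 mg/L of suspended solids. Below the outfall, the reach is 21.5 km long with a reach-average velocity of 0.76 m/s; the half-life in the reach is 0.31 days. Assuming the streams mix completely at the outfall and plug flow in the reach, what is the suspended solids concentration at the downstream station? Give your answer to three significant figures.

Conservation of mass: C = (309.0·17.00 + 60.40·579.0) / 369.4 = 40220/369.4 = 108.9 mg/L.
Travel time t = 21.5·1000 / 0.76 = 28290 s = 7.858 h.
Half-life 0.31 d → k = ln 2 / 0.31 = 2.236 d⁻¹.
After decay, C = 108.9 × e^(−kt) = 108.9 × 0.4809 = 52.37 mg/L.

52.4 mg/L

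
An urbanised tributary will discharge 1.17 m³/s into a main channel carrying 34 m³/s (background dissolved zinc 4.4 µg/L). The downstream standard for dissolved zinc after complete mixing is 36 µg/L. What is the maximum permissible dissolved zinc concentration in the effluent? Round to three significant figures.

At the limit, (Qr·Cr + Qe·Cₑ)/(Qr + Qe) = 36:
Cₑ = (35.17·36 − 34.00·4.400) / 1.170 = 954.3 µg/L.

954 µg/L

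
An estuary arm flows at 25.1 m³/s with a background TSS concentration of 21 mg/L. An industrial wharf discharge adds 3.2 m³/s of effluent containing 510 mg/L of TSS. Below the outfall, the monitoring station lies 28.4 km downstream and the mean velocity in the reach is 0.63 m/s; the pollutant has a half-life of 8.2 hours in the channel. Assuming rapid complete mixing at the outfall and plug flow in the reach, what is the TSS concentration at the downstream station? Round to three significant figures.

26.5 mg/L

Conservation of mass: C = (25.10·21.00 + 3.200·510.0) / 28.30 = 2159/28.30 = 76.29 mg/L.
Travel time t = 28.4·1000 / 0.63 = 45080 s = 12.52 h.
Half-life 8.2 h → k = ln 2 / 8.2 = 0.08453 h⁻¹ = 2.029 d⁻¹.
After decay, C = 76.29 × e^(−kt) = 76.29 × 0.3470 = 26.47 mg/L.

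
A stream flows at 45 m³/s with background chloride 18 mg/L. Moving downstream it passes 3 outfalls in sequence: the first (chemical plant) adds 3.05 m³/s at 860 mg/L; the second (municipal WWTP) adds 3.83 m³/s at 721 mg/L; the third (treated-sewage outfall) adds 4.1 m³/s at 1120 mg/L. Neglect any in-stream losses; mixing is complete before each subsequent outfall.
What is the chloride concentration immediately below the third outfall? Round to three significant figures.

After outfall 1: Q = 45.00 + 3.050 = 48.05 m³/s; C = (45.00·18.00 + 3.050·860.0)/48.05 = 71.45 mg/L.
After outfall 2: Q = 48.05 + 3.830 = 51.88 m³/s; C = (48.05·71.45 + 3.830·721.0)/51.88 = 119.4 mg/L.
After outfall 3: Q = 51.88 + 4.100 = 55.98 m³/s; C = (51.88·119.4 + 4.100·1120)/55.98 = 192.7 mg/L.

193 mg/L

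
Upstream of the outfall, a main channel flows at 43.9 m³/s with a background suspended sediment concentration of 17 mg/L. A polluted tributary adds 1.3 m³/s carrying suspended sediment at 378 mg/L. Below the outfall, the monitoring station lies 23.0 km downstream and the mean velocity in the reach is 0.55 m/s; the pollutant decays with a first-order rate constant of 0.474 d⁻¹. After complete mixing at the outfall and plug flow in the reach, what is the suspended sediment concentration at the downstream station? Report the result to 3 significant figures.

After mixing, C = (43.90·17.00 + 1.300·378.0) / 45.20 = 1238/45.20 = 27.38 mg/L.
Travel time t = 23.0·1000 / 0.55 = 41820 s = 11.62 h.
Decay over the reach: 27.38·exp(−kt) = 27.38·0.7950 = 21.77 mg/L.

21.8 mg/L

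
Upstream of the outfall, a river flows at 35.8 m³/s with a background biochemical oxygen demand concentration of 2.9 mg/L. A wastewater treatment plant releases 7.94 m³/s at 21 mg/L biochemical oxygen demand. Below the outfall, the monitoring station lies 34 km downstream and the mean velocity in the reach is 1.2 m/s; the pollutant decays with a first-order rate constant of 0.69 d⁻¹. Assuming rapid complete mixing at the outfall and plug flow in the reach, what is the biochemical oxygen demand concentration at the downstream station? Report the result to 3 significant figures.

4.93 mg/L

Mixed concentration C = ΣQC/ΣQ = (35.80·2.900 + 7.940·21.00) / 43.74 = 270.6/43.74 = 6.186 mg/L.
Travel time t = 34·1000 / 1.2 = 28330 s = 7.870 h.
First-order decay: C = 6.186·exp(−k·t) = 6.186·0.7975 = 4.933 mg/L.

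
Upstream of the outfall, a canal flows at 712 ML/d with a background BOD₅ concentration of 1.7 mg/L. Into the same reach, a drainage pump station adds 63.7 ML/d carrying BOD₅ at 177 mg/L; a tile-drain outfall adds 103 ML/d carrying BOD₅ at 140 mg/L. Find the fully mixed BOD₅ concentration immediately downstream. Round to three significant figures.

30.6 mg/L

Mass balance: C = (712.0·1.700 + 63.70·177.0 + 103.0·140.0) / 878.7 = 26910/878.7 = 30.62 mg/L.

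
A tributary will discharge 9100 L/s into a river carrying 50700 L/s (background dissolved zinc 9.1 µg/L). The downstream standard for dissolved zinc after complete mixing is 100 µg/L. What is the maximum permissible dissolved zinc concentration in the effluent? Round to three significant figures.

At the limit, (Qr·Cr + Qe·Cₑ)/(Qr + Qe) = 100:
Cₑ = (59800·100 − 50700·9.100) / 9100 = 606.4 µg/L.

606 µg/L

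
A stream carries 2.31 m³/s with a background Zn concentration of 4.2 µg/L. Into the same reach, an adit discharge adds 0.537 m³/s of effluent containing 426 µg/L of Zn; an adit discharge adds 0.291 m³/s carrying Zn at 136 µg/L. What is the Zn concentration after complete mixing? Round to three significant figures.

88.6 µg/L

Mixed concentration C = ΣQC/ΣQ = (2.310·4.200 + 0.5370·426.0 + 0.2910·136.0) / 3.138 = 278.0/3.138 = 88.60 µg/L.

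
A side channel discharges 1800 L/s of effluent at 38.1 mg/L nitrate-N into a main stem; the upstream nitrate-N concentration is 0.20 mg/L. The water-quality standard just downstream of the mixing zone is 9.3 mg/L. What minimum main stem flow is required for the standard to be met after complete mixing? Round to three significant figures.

5700 L/s

Set C_mix = 9.3: (Q·0.2000 + 1800·38.10) / (Q + 1800) = 9.3
→ Q = 1800·(38.10 − 9.3)/(9.3 − 0.2000) = 5697 L/s.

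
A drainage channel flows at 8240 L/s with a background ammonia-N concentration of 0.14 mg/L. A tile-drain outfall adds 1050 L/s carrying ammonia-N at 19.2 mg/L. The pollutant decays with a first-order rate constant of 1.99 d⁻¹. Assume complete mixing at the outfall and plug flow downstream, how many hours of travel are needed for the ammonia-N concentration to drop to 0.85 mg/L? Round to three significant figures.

Conservation of mass: C = (8240·0.1400 + 1050·19.20) / 9290 = 21310/9290 = 2.294 mg/L.
2.294·exp(−k·t) = 0.85 → t = ln(2.294/0.85)/k = 43110 s = 11.97 h.

12.0 h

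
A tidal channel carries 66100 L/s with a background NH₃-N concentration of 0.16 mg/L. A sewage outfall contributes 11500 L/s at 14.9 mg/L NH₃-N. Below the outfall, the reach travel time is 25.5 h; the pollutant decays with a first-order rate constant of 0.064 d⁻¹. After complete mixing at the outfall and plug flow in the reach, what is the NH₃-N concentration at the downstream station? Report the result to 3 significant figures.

Flow-weighted average: C = (66100·0.1600 + 11500·14.90) / 77600 = 181900/77600 = 2.344 mg/L.
First-order decay: C = 2.344·exp(−k·t) = 2.344·0.9343 = 2.190 mg/L.

2.19 mg/L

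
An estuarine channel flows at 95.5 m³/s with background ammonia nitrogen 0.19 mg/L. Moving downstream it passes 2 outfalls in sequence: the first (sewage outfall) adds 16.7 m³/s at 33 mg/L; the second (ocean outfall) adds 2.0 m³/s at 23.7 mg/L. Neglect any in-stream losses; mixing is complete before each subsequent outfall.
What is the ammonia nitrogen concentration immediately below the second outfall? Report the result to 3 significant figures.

Below outfall 1: Q → 112.2 m³/s, C = (95.50·0.1900 + 16.70·33.00)/112.2 = 5.073 mg/L.
Below outfall 2: Q → 114.2 m³/s, C = (112.2·5.073 + 2.000·23.70)/114.2 = 5.400 mg/L.

5.40 mg/L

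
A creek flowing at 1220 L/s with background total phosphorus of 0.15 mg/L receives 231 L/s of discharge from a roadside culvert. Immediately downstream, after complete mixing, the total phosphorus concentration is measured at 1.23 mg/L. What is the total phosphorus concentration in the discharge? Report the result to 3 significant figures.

Mass balance: 1220·0.1500 + 231.0·Cₑ = 1451·1.230
→ Cₑ = (1451·1.230 − 1220·0.1500) / 231.0 = 6.934 mg/L.

6.93 mg/L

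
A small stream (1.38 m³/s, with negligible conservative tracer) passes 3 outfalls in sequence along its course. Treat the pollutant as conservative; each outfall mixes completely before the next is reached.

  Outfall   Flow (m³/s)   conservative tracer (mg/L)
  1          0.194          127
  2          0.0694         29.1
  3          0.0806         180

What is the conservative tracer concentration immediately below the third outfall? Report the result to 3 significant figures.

23.9 mg/L

Outfall 1: combined Q = 1.574 m³/s; C = (1.380·0 + 0.1940·127.0)/1.574 = 15.65 mg/L.
Outfall 2: combined Q = 1.643 m³/s; C = (1.574·15.65 + 0.06940·29.10)/1.643 = 16.22 mg/L.
Outfall 3: combined Q = 1.724 m³/s; C = (1.643·16.22 + 0.08060·180.0)/1.724 = 23.88 mg/L.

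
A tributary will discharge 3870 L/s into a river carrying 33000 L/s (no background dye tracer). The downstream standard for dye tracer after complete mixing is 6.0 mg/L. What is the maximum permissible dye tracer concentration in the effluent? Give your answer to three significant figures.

57.2 mg/L

At the limit, (Qr·Cr + Qe·Cₑ)/(Qr + Qe) = 6.0:
Cₑ = (36870·6.0 − 33000·0) / 3870 = 57.16 mg/L.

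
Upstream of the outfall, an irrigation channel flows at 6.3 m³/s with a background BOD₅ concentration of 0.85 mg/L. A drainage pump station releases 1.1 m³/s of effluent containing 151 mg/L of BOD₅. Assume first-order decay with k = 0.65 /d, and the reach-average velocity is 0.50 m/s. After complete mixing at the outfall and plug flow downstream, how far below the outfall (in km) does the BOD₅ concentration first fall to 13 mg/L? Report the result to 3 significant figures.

38.4 km

Mixed concentration C = ΣQC/ΣQ = (6.300·0.8500 + 1.100·151.0) / 7.400 = 171.5/7.400 = 23.17 mg/L.
Set 23.17·exp(−k·t) = 13 → t = ln(23.17/13)/k = 76820 s = 21.34 h.
Distance = v·t = 0.50·76820 = 38410 m = 38.41 km.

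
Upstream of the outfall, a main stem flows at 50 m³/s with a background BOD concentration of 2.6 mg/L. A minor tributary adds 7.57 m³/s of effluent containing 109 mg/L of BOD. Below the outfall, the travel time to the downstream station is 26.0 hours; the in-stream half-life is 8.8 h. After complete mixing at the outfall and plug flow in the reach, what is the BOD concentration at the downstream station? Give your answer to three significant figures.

2.14 mg/L

Mixed concentration C = ΣQC/ΣQ = (50.00·2.600 + 7.570·109.0) / 57.57 = 955.1/57.57 = 16.59 mg/L.
Half-life 8.8 h → k = ln 2 / 8.8 = 0.07877 h⁻¹ = 1.890 d⁻¹.
Applying C = C₀e^(−kt): 16.59 × 0.1290 = 2.140 mg/L.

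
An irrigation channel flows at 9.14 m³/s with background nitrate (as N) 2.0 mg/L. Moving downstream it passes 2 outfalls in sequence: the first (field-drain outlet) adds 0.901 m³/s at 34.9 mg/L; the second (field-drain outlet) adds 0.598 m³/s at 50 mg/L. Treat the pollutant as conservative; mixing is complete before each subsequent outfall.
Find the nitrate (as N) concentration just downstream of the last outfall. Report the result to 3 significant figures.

7.48 mg/L

Outfall 1: combined Q = 10.04 m³/s; C = (9.140·2.000 + 0.9010·34.90)/10.04 = 4.952 mg/L.
Outfall 2: combined Q = 10.64 m³/s; C = (10.04·4.952 + 0.5980·50.00)/10.64 = 7.484 mg/L.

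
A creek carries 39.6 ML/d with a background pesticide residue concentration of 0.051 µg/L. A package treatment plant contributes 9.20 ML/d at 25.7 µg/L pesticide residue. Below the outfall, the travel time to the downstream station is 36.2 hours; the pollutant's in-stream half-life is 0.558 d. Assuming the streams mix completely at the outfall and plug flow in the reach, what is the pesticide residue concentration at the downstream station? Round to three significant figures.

0.750 µg/L

Mass balance: C = (39.60·0.05100 + 9.200·25.70) / 48.80 = 238.5/48.80 = 4.886 µg/L.
Half-life 0.558 d → k = ln 2 / 0.558 = 1.242 d⁻¹.
Applying C = C₀e^(−kt): 4.886 × 0.1536 = 0.7504 µg/L.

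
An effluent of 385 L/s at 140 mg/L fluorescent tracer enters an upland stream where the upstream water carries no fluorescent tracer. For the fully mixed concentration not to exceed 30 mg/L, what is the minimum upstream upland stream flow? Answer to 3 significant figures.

1410 L/s

Set C_mix = 30: (Q·0 + 385.0·140.0) / (Q + 385.0) = 30
→ Q = 385.0·(140.0 − 30)/(30 − 0) = 1412 L/s.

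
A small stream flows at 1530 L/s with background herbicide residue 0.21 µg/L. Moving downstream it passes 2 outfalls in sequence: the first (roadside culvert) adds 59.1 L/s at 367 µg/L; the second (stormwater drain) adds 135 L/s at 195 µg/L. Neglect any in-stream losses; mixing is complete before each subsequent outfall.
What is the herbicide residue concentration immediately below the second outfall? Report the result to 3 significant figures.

After outfall 1: Q = 1530 + 59.10 = 1589 L/s; C = (1530·0.2100 + 59.10·367.0)/1589 = 13.85 µg/L.
After outfall 2: Q = 1589 + 135.0 = 1724 L/s; C = (1589·13.85 + 135.0·195.0)/1724 = 28.04 µg/L.

28.0 µg/L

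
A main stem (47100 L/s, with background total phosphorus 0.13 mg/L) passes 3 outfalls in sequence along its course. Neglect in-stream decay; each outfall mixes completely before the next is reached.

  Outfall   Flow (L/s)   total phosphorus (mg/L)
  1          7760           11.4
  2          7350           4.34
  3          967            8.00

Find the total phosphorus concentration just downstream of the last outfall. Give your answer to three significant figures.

Below outfall 1: Q → 54860 L/s, C = (47100·0.1300 + 7760·11.40)/54860 = 1.724 mg/L.
Below outfall 2: Q → 62210 L/s, C = (54860·1.724 + 7350·4.340)/62210 = 2.033 mg/L.
Below outfall 3: Q → 63180 L/s, C = (62210·2.033 + 967.0·8.000)/63180 = 2.125 mg/L.

2.12 mg/L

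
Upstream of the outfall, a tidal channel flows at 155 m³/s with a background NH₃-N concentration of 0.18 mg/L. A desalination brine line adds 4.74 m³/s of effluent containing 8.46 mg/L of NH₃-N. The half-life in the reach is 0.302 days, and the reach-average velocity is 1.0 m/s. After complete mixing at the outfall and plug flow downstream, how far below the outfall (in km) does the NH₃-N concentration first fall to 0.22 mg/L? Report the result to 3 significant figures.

After mixing, C = (155.0·0.1800 + 4.740·8.460) / 159.7 = 68.00/159.7 = 0.4257 mg/L.
Half-life 0.302 d → k = ln 2 / 0.302 = 2.295 d⁻¹.
Set 0.4257·exp(−k·t) = 0.22 → t = ln(0.4257/0.22)/k = 24850 s = 6.902 h.
Distance = v·t = 1.0·24850 = 24850 m = 24.85 km.

24.8 km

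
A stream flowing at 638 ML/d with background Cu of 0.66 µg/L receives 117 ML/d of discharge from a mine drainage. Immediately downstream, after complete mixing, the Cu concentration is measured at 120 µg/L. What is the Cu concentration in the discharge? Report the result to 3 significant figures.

Mass balance: 638.0·0.6600 + 117.0·Cₑ = 755.0·120.0
→ Cₑ = (755.0·120.0 − 638.0·0.6600) / 117.0 = 770.8 µg/L.

771 µg/L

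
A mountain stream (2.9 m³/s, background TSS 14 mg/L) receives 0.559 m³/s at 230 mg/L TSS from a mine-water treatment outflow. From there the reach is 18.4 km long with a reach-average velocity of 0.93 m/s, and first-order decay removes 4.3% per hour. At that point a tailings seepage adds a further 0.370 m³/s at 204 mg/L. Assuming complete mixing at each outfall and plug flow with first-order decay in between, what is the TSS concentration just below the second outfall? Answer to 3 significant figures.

After mixing, C = (2.900·14.00 + 0.5590·230.0) / 3.459 = 169.2/3.459 = 48.91 mg/L; combined flow 3.459 m³/s.
Travel time t = 18.4·1000 / 0.93 = 19780 s = 5.496 h.
4.3%/h lost → k = −ln(1 − 0.043) = 0.04395 h⁻¹.
First-order decay: C = 48.91·exp(−k·t) = 48.91·0.7854 = 38.41 mg/L.
Second outfall: C = (3.459·38.41 + 0.3700·204.0)/3.829 = 54.41 mg/L.

54.4 mg/L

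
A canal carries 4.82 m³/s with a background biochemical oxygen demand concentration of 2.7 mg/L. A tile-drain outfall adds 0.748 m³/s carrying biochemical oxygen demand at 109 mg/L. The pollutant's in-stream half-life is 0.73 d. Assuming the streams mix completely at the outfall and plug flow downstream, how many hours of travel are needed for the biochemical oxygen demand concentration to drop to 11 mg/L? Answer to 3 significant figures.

11.0 h

Mass balance: C = (4.820·2.700 + 0.7480·109.0) / 5.568 = 94.55/5.568 = 16.98 mg/L.
Half-life 0.73 d → k = ln 2 / 0.73 = 0.9495 d⁻¹.
16.98·exp(−k·t) = 11 → t = ln(16.98/11)/k = 39510 s = 10.97 h.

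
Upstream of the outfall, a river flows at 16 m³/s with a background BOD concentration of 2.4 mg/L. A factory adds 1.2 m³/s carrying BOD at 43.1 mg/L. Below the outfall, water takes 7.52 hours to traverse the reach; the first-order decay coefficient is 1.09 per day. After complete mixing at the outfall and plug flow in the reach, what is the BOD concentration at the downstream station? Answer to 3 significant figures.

Flow-weighted average: C = (16.00·2.400 + 1.200·43.10) / 17.20 = 90.12/17.20 = 5.240 mg/L.
Decay over the reach: 5.240·exp(−kt) = 5.240·0.7107 = 3.724 mg/L.

3.72 mg/L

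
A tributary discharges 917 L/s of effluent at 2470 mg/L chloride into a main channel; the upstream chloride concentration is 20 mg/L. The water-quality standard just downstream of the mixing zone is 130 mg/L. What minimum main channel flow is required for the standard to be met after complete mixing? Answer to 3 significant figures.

19500 L/s

Set C_mix = 130: (Q·20.00 + 917.0·2470) / (Q + 917.0) = 130
→ Q = 917.0·(2470 − 130)/(130 − 20.00) = 19510 L/s.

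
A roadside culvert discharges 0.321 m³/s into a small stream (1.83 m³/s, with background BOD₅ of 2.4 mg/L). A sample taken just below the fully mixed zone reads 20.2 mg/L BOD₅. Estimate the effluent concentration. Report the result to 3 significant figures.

122 mg/L

Mass balance: 1.830·2.400 + 0.3210·Cₑ = 2.151·20.20
→ Cₑ = (2.151·20.20 − 1.830·2.400) / 0.3210 = 121.7 mg/L.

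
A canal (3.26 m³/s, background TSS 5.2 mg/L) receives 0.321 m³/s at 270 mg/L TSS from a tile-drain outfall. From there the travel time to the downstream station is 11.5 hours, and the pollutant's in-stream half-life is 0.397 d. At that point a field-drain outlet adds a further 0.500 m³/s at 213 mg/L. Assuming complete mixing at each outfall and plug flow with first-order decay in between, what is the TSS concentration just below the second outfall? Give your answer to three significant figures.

Flow-weighted average: C = (3.260·5.200 + 0.3210·270.0) / 3.581 = 103.6/3.581 = 28.94 mg/L; combined flow 3.581 m³/s.
Half-life 0.397 d → k = ln 2 / 0.397 = 1.746 d⁻¹.
Applying C = C₀e^(−kt): 28.94 × 0.4332 = 12.53 mg/L.
Second outfall: C = (3.581·12.53 + 0.5000·213.0)/4.081 = 37.10 mg/L.

37.1 mg/L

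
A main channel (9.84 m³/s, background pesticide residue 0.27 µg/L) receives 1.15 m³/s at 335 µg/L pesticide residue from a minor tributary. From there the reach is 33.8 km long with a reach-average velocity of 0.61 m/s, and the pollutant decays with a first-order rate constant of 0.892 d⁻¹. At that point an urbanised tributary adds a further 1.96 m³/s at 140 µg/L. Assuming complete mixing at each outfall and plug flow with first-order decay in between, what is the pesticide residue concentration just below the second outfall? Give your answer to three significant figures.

Mixed concentration C = ΣQC/ΣQ = (9.840·0.2700 + 1.150·335.0) / 10.99 = 387.9/10.99 = 35.30 µg/L; combined flow 10.99 m³/s.
Travel time t = 33.8·1000 / 0.61 = 55410 s = 15.39 h.
First-order decay: C = 35.30·exp(−k·t) = 35.30·0.5644 = 19.92 µg/L.
At the second outfall, C = (10.99·19.92 + 1.960·140.0) / (10.99 + 1.960) = 38.09 µg/L.

38.1 µg/L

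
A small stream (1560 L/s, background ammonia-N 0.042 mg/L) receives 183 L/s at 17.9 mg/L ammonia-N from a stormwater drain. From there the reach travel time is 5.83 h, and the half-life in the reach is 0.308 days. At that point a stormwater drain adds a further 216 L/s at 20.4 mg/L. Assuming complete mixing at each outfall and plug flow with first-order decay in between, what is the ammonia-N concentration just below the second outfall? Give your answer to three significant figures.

Mass balance: C = (1560·0.04200 + 183.0·17.90) / 1743 = 3341/1743 = 1.917 mg/L; combined flow 1743 L/s.
Half-life 0.308 d → k = ln 2 / 0.308 = 2.250 d⁻¹.
Decay over the reach: 1.917·exp(−kt) = 1.917·0.5789 = 1.110 mg/L.
Second outfall: C = (1743·1.110 + 216.0·20.40)/1959 = 3.237 mg/L.

3.24 mg/L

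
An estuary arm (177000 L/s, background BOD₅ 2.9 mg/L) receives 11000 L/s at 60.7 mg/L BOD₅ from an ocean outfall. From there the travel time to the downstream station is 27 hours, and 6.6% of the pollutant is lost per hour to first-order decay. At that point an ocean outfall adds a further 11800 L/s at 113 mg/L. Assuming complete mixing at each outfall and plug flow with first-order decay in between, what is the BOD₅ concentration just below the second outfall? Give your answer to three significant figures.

Mixed concentration C = ΣQC/ΣQ = (177000·2.900 + 11000·60.70) / 188000 = 1181000/188000 = 6.282 mg/L; combined flow 188000 L/s.
6.6%/h lost → k = −ln(1 − 0.066) = 0.06828 h⁻¹.
Applying C = C₀e^(−kt): 6.282 × 0.1583 = 0.9942 mg/L.
At the second outfall, C = (188000·0.9942 + 11800·113.0) / (188000 + 11800) = 7.609 mg/L.

7.61 mg/L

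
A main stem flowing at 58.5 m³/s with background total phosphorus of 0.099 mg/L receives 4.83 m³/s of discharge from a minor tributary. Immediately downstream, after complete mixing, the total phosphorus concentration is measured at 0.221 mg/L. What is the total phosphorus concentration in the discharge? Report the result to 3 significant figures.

1.70 mg/L

Mass balance: 58.50·0.09900 + 4.830·Cₑ = 63.33·0.2210
→ Cₑ = (63.33·0.2210 − 58.50·0.09900) / 4.830 = 1.699 mg/L.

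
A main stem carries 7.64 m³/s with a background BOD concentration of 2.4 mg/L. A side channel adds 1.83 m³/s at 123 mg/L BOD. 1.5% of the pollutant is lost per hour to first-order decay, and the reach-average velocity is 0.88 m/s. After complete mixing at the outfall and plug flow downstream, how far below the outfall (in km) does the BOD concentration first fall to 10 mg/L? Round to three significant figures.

198 km

Flow-weighted average: C = (7.640·2.400 + 1.830·123.0) / 9.470 = 243.4/9.470 = 25.70 mg/L.
1.5%/h lost → k = −ln(1 − 0.015) = 0.01511 h⁻¹.
Set 25.70·exp(−k·t) = 10 → t = ln(25.70/10)/k = 224900 s = 62.47 h.
Distance = v·t = 0.88·224900 = 197900 m = 197.9 km.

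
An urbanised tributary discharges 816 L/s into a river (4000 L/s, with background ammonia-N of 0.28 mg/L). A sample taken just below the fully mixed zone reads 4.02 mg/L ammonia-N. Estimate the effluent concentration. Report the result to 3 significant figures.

Mass balance: 4000·0.2800 + 816.0·Cₑ = 4816·4.020
→ Cₑ = (4816·4.020 − 4000·0.2800) / 816.0 = 22.35 mg/L.

22.4 mg/L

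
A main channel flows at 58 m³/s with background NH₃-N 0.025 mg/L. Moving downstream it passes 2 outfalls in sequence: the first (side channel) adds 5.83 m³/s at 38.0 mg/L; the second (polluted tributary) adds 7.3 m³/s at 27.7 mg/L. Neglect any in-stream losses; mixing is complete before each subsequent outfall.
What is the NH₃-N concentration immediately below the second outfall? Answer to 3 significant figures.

5.98 mg/L

Below outfall 1: Q → 63.83 m³/s, C = (58.00·0.02500 + 5.830·38.00)/63.83 = 3.493 mg/L.
Below outfall 2: Q → 71.13 m³/s, C = (63.83·3.493 + 7.300·27.70)/71.13 = 5.978 mg/L.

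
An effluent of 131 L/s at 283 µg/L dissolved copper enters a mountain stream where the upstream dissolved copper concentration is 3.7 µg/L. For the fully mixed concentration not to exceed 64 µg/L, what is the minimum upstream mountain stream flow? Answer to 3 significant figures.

Set C_mix = 64: (Q·3.700 + 131.0·283.0) / (Q + 131.0) = 64
→ Q = 131.0·(283.0 − 64)/(64 − 3.700) = 475.8 L/s.

476 L/s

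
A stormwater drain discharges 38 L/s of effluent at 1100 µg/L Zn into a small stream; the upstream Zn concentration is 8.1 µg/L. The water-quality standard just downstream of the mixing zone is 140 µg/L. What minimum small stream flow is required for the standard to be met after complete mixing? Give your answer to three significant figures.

277 L/s

Set C_mix = 140: (Q·8.100 + 38.00·1100) / (Q + 38.00) = 140
→ Q = 38.00·(1100 − 140)/(140 − 8.100) = 276.6 L/s.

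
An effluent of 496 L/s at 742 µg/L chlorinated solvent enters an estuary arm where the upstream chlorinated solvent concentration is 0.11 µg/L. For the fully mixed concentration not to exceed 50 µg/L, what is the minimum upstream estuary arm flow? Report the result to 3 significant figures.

Set C_mix = 50: (Q·0.1100 + 496.0·742.0) / (Q + 496.0) = 50
→ Q = 496.0·(742.0 − 50)/(50 − 0.1100) = 6880 L/s.

6880 L/s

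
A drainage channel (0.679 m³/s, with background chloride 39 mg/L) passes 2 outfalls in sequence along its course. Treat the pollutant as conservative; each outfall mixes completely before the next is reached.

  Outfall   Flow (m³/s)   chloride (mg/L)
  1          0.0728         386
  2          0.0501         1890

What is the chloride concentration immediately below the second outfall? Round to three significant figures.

Outfall 1: combined Q = 0.7518 m³/s; C = (0.6790·39.00 + 0.07280·386.0)/0.7518 = 72.60 mg/L.
Outfall 2: combined Q = 0.8019 m³/s; C = (0.7518·72.60 + 0.05010·1890)/0.8019 = 186.1 mg/L.

186 mg/L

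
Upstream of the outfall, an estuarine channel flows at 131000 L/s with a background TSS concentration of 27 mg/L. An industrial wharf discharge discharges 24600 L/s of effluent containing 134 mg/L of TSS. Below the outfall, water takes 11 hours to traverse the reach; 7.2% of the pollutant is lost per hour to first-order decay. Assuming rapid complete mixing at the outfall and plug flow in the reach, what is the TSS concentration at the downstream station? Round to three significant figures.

19.3 mg/L

After mixing, C = (131000·27.00 + 24600·134.0) / 155600 = 6833000/155600 = 43.92 mg/L.
7.2%/h lost → k = −ln(1 − 0.072) = 0.07472 h⁻¹.
Decay over the reach: 43.92·exp(−kt) = 43.92·0.4396 = 19.30 mg/L.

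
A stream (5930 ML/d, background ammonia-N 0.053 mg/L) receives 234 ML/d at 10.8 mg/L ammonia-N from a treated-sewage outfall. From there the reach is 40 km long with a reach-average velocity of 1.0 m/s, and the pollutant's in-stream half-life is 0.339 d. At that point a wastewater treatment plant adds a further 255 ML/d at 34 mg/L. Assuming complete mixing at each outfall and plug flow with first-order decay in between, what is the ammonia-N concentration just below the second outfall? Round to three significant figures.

Mass balance: C = (5930·0.05300 + 234.0·10.80) / 6164 = 2841/6164 = 0.4610 mg/L; combined flow 6164 ML/d.
Travel time t = 40·1000 / 1.0 = 40000 s = 11.11 h.
Half-life 0.339 d → k = ln 2 / 0.339 = 2.045 d⁻¹.
First-order decay: C = 0.4610·exp(−k·t) = 0.4610·0.3881 = 0.1789 mg/L.
At the second outfall, C = (6164·0.1789 + 255.0·34.00) / (6164 + 255.0) = 1.522 mg/L.

1.52 mg/L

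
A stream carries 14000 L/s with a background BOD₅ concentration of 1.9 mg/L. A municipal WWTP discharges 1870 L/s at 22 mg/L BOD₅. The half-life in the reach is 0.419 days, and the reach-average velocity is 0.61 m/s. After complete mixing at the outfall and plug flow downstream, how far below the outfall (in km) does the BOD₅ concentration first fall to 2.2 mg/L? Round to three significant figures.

21.1 km

Mixed concentration C = ΣQC/ΣQ = (14000·1.900 + 1870·22.00) / 15870 = 67740/15870 = 4.268 mg/L.
Half-life 0.419 d → k = ln 2 / 0.419 = 1.654 d⁻¹.
Set 4.268·exp(−k·t) = 2.2 → t = ln(4.268/2.2)/k = 34620 s = 9.616 h.
Distance = v·t = 0.61·34620 = 21120 m = 21.12 km.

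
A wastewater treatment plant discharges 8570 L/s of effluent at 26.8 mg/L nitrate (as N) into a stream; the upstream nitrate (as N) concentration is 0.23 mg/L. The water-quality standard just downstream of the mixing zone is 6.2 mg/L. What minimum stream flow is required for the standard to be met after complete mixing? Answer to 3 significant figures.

Set C_mix = 6.2: (Q·0.2300 + 8570·26.80) / (Q + 8570) = 6.2
→ Q = 8570·(26.80 − 6.2)/(6.2 − 0.2300) = 29570 L/s.

29600 L/s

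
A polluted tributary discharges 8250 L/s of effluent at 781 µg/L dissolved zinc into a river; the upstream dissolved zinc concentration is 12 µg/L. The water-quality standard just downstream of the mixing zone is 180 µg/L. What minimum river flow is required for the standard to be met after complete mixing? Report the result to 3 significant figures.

29500 L/s

Set C_mix = 180: (Q·12.00 + 8250·781.0) / (Q + 8250) = 180
→ Q = 8250·(781.0 − 180)/(180 − 12.00) = 29510 L/s.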